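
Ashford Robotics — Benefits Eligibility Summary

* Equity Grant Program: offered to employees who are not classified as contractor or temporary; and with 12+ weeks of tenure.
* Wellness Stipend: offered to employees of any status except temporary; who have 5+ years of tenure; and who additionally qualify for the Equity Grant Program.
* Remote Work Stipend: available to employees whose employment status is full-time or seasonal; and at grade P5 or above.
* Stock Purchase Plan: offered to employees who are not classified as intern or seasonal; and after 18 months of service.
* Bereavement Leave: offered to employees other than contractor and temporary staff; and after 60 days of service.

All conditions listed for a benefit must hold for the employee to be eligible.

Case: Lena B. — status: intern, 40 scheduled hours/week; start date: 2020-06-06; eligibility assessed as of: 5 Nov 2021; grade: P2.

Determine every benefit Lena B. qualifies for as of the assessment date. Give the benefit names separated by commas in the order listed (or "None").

Equity Grant Program, Bereavement Leave

Service from 2020-06-06 to 5 Nov 2021: 517 days.
Equity Grant Program — status intern ✓ (not excluded); service 517 days ≥ 12 weeks (≈84 days) ✓ → eligible.
Wellness Stipend — status intern ✓ (not excluded); service 517 days < 5 years (≈1825 days) ✗ → not eligible.
Remote Work Stipend — status intern ✗ (requires full-time or seasonal) → not eligible.
Stock Purchase Plan — status intern ✗ (excluded) → not eligible.
Bereavement Leave — status intern ✓ (not excluded); service 517 days ≥ 60 days ✓ → eligible.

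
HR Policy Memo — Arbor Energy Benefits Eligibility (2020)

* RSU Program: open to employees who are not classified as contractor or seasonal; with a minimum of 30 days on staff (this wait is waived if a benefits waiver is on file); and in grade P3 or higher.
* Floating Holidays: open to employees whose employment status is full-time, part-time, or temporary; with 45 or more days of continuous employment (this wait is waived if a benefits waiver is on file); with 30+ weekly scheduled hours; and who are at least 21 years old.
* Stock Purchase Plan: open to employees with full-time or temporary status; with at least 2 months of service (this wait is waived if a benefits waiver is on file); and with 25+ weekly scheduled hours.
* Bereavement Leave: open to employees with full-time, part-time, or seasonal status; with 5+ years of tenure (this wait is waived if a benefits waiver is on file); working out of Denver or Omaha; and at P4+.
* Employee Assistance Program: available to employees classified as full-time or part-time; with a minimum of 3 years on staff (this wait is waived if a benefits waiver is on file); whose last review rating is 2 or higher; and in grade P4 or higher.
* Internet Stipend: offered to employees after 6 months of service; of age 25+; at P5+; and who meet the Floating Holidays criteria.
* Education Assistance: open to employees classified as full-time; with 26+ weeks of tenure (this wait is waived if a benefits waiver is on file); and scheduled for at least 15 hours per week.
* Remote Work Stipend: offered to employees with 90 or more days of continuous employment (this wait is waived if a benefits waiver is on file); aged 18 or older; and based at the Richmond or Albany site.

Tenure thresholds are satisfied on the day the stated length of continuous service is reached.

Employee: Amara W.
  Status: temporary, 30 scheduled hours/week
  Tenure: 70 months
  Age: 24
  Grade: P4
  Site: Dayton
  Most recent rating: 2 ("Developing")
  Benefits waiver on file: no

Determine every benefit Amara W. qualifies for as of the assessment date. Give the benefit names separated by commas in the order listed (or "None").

RSU Program, Floating Holidays, Stock Purchase Plan

RSU Program — status temporary ✓ (not excluded); no waiver, service 70 months ≥ 30 days ✓; grade P4 ≥ P3 ✓ → eligible.
Floating Holidays — status temporary ✓; no waiver, service 70 months ≥ 45 days ✓; 30 hrs/wk ≥ 30 ✓; age 24 ≥ 21 ✓ → eligible.
Stock Purchase Plan — status temporary ✓; no waiver, service 70 months ≥ 2 months ✓; 30 hrs/wk ≥ 25 ✓ → eligible.
Bereavement Leave — status temporary ✗ (requires full-time, part-time, or seasonal) → not eligible.
Employee Assistance Program — status temporary ✗ (requires full-time or part-time) → not eligible.
Internet Stipend — service 70 months ≥ 6 months ✓; age 24 < 25 ✗ → not eligible.
Education Assistance — status temporary ✗ (requires full-time) → not eligible.
Remote Work Stipend — no waiver, service 70 months ≥ 90 days ✓; age 24 ≥ 18 ✓; site Dayton ✗ (not Richmond or Albany) → not eligible.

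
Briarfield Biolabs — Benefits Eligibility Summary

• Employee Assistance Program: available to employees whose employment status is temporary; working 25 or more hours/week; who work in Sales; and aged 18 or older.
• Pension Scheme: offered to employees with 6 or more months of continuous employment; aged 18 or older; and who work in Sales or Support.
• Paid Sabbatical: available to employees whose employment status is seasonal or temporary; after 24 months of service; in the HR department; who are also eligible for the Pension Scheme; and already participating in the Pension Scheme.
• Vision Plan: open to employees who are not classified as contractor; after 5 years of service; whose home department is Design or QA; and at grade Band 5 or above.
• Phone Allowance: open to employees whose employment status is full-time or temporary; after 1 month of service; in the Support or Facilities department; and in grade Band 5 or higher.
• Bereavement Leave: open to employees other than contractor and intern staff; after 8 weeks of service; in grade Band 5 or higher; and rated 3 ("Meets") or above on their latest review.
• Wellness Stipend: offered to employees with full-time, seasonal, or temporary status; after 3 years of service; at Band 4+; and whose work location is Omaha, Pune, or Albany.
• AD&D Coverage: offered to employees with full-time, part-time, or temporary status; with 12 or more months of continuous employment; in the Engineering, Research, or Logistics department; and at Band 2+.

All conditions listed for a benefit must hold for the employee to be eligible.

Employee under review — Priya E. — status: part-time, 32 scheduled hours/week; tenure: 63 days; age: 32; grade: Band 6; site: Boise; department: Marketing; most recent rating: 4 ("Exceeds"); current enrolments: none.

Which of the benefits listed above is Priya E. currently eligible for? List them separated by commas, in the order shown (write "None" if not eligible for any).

Bereavement Leave

Employee Assistance Program — status part-time ✗ (requires temporary) → not eligible.
Pension Scheme — service 63 days < 6 months (≈180 days) ✗ → not eligible.
Paid Sabbatical — status part-time ✗ (requires seasonal or temporary) → not eligible.
Vision Plan — status part-time ✓ (not excluded); service 63 days < 5 years (≈1825 days) ✗ → not eligible.
Phone Allowance — status part-time ✗ (requires full-time or temporary) → not eligible.
Bereavement Leave — status part-time ✓ (not excluded); service 63 days ≥ 8 weeks (≈56 days) ✓; grade Band 6 ≥ Band 5 ✓; rating 4 ≥ 3 ✓ → eligible.
Wellness Stipend — status part-time ✗ (requires full-time, seasonal, or temporary) → not eligible.
AD&D Coverage — status part-time ✓; service 63 days < 12 months (≈360 days) ✗ → not eligible.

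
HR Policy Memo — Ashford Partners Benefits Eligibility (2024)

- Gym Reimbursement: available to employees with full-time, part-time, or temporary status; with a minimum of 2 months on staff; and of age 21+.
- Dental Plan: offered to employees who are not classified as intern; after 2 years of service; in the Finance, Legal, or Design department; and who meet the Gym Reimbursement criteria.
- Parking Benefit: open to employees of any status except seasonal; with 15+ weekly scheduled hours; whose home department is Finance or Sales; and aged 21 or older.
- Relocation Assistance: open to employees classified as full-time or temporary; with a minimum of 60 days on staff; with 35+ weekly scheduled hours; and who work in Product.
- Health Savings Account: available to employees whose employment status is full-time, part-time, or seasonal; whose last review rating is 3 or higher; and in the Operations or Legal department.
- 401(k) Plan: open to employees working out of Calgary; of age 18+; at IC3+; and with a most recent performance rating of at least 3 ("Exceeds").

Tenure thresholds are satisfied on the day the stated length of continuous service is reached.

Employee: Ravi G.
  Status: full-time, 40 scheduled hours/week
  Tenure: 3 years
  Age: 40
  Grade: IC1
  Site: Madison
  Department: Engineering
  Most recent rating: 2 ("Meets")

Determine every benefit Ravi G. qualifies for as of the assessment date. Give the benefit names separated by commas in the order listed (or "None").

Gym Reimbursement — status full-time ✓; service 3 years ≥ 2 months (≈60 days) ✓; age 40 ≥ 21 ✓ → eligible.
Dental Plan — status full-time ✓ (not excluded); service 3 years ≥ 2 years ✓; dept Engineering ✗ → not eligible.
Parking Benefit — status full-time ✓ (not excluded); 40 hrs/wk ≥ 15 ✓; dept Engineering ✗ → not eligible.
Relocation Assistance — status full-time ✓; service 3 years ≥ 60 days ✓; 40 hrs/wk ≥ 35 ✓; dept Engineering ✗ → not eligible.
Health Savings Account — status full-time ✓; rating 2 < 3 ✗ → not eligible.
401(k) Plan — site Madison ✗ (not Calgary) → not eligible.

Gym Reimbursement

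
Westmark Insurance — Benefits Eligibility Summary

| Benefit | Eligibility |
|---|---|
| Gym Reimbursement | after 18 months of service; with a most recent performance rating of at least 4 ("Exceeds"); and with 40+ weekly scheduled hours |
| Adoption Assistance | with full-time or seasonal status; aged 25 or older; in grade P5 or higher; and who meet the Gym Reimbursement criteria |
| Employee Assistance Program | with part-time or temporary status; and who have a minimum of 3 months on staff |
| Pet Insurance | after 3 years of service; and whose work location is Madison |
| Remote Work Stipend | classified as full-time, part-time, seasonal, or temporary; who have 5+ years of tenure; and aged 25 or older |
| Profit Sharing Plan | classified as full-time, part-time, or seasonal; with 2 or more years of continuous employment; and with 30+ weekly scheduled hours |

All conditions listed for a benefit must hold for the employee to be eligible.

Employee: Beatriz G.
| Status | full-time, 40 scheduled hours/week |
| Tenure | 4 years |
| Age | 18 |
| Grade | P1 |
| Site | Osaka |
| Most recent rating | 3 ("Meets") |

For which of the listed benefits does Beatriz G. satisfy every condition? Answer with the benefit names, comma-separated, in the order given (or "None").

Profit Sharing Plan

Gym Reimbursement — service 4 years ≥ 18 months (≈540 days) ✓; rating 3 < 4 ✗ → not eligible.
Adoption Assistance — status full-time ✓; age 18 < 25 ✗ → not eligible.
Employee Assistance Program — status full-time ✗ (requires part-time or temporary) → not eligible.
Pet Insurance — service 4 years ≥ 3 years ✓; site Osaka ✗ (not Madison) → not eligible.
Remote Work Stipend — status full-time ✓; service 4 years < 5 years ✗ → not eligible.
Profit Sharing Plan — status full-time ✓; service 4 years ≥ 2 years ✓; 40 hrs/wk ≥ 30 ✓ → eligible.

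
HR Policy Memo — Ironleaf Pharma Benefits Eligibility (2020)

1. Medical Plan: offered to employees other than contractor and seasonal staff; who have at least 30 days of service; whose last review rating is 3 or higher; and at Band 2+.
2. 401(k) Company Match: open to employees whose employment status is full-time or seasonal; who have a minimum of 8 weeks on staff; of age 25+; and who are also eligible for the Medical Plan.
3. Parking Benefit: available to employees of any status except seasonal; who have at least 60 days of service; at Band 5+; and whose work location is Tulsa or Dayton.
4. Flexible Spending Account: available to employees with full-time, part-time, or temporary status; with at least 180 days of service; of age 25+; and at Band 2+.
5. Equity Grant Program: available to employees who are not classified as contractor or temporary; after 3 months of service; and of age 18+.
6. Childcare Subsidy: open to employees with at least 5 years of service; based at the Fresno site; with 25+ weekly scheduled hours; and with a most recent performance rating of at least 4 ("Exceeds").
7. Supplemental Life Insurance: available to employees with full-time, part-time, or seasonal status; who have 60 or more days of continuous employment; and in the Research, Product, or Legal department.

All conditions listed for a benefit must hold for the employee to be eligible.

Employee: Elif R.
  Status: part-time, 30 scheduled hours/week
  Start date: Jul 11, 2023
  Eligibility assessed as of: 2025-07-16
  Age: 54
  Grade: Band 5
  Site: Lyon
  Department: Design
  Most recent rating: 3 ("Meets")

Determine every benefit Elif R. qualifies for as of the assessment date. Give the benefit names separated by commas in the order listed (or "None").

Service from Jul 11, 2023 to 2025-07-16: 736 days.
Medical Plan — status part-time ✓ (not excluded); service 736 days ≥ 30 days ✓; rating 3 ≥ 3 ✓; grade Band 5 ≥ Band 2 ✓ → eligible.
401(k) Company Match — status part-time ✗ (requires full-time or seasonal) → not eligible.
Parking Benefit — status part-time ✓ (not excluded); service 736 days ≥ 60 days ✓; grade Band 5 ≥ Band 5 ✓; site Lyon ✗ (not Tulsa or Dayton) → not eligible.
Flexible Spending Account — status part-time ✓; service 736 days ≥ 180 days ✓; age 54 ≥ 25 ✓; grade Band 5 ≥ Band 2 ✓ → eligible.
Equity Grant Program — status part-time ✓ (not excluded); service 736 days ≥ 3 months (≈90 days) ✓; age 54 ≥ 18 ✓ → eligible.
Childcare Subsidy — service 736 days < 5 years (≈1825 days) ✗ → not eligible.
Supplemental Life Insurance — status part-time ✓; service 736 days ≥ 60 days ✓; dept Design ✗ → not eligible.

Medical Plan, Flexible Spending Account, Equity Grant Program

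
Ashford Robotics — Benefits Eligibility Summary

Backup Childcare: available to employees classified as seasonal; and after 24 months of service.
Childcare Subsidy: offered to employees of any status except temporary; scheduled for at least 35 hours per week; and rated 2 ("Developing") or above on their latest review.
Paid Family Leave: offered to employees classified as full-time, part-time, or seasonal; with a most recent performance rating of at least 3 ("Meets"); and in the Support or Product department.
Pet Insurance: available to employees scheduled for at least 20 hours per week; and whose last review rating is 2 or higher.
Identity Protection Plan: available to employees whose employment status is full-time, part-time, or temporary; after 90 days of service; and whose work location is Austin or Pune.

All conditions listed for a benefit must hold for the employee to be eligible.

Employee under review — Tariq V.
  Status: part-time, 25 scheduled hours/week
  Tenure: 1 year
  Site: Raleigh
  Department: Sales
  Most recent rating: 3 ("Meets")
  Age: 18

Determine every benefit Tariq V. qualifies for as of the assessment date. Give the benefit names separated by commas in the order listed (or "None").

Backup Childcare — status part-time ✗ (requires seasonal) → not eligible.
Childcare Subsidy — status part-time ✓ (not excluded); 25 hrs/wk < 35 ✗ → not eligible.
Paid Family Leave — status part-time ✓; rating 3 ≥ 3 ✓; dept Sales ✗ → not eligible.
Pet Insurance — 25 hrs/wk ≥ 20 ✓; rating 3 ≥ 2 ✓ → eligible.
Identity Protection Plan — status part-time ✓; service 1 year ≥ 90 days ✓; site Raleigh ✗ (not Austin or Pune) → not eligible.

Pet Insurance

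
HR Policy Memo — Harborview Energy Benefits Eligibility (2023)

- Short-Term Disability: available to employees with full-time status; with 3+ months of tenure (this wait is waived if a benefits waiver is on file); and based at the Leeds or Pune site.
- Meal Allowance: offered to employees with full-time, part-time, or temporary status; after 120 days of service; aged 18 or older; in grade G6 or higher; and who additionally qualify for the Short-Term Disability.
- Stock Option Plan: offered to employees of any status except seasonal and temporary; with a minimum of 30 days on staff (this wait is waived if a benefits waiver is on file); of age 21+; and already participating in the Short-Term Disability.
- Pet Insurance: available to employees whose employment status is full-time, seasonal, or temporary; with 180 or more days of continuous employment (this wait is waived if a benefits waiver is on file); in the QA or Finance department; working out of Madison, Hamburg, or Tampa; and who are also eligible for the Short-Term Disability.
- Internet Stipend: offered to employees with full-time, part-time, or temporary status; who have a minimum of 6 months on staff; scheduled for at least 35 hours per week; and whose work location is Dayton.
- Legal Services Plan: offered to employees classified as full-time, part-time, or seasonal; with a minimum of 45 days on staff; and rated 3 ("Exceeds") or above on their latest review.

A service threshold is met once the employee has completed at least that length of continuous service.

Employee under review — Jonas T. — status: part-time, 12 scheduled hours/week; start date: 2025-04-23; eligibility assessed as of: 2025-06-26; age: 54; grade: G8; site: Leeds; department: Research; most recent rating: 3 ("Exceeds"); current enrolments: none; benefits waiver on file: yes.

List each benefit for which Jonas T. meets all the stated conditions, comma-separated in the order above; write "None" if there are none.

Service from 2025-04-23 to 2025-06-26: 64 days.
Short-Term Disability — status part-time ✗ (requires full-time) → not eligible.
Meal Allowance — status part-time ✓; service 64 days < 120 days ✗ → not eligible.
Stock Option Plan — status part-time ✓ (not excluded); benefits waiver on file ✓; age 54 ≥ 21 ✓; not enrolled in Short-Term Disability ✗ → not eligible.
Pet Insurance — status part-time ✗ (requires full-time, seasonal, or temporary) → not eligible.
Internet Stipend — status part-time ✓; service 64 days < 6 months (≈180 days) ✗ → not eligible.
Legal Services Plan — status part-time ✓; service 64 days ≥ 45 days ✓; rating 3 ≥ 3 ✓ → eligible.

Legal Services Plan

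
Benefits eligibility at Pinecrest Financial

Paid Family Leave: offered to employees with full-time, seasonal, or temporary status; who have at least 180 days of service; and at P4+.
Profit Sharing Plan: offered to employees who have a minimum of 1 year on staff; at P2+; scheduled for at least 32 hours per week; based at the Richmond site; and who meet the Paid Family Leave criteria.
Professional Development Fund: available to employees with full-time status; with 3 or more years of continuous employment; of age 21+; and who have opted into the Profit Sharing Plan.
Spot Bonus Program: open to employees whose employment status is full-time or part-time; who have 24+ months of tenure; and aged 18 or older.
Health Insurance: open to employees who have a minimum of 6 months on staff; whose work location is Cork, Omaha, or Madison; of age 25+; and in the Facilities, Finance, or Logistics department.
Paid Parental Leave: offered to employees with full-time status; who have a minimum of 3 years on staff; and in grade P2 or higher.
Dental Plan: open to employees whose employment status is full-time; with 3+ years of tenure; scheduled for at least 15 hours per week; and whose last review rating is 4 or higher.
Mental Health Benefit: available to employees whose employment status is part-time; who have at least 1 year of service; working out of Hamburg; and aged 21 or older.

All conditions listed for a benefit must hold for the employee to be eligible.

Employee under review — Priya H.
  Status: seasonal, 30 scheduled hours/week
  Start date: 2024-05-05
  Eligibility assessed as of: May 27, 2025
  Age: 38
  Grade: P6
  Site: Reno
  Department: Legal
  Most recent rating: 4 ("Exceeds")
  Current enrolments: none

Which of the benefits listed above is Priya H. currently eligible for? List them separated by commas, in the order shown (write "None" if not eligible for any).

Paid Family Leave

Service from 2024-05-05 to May 27, 2025: 387 days.
Paid Family Leave — status seasonal ✓; service 387 days ≥ 180 days ✓; grade P6 ≥ P4 ✓ → eligible.
Profit Sharing Plan — service 387 days ≥ 1 year (≈365 days) ✓; grade P6 ≥ P2 ✓; 30 hrs/wk < 32 ✗ → not eligible.
Professional Development Fund — status seasonal ✗ (requires full-time) → not eligible.
Spot Bonus Program — status seasonal ✗ (requires full-time or part-time) → not eligible.
Health Insurance — service 387 days ≥ 6 months (≈180 days) ✓; site Reno ✗ (not Cork, Omaha, or Madison) → not eligible.
Paid Parental Leave — status seasonal ✗ (requires full-time) → not eligible.
Dental Plan — status seasonal ✗ (requires full-time) → not eligible.
Mental Health Benefit — status seasonal ✗ (requires part-time) → not eligible.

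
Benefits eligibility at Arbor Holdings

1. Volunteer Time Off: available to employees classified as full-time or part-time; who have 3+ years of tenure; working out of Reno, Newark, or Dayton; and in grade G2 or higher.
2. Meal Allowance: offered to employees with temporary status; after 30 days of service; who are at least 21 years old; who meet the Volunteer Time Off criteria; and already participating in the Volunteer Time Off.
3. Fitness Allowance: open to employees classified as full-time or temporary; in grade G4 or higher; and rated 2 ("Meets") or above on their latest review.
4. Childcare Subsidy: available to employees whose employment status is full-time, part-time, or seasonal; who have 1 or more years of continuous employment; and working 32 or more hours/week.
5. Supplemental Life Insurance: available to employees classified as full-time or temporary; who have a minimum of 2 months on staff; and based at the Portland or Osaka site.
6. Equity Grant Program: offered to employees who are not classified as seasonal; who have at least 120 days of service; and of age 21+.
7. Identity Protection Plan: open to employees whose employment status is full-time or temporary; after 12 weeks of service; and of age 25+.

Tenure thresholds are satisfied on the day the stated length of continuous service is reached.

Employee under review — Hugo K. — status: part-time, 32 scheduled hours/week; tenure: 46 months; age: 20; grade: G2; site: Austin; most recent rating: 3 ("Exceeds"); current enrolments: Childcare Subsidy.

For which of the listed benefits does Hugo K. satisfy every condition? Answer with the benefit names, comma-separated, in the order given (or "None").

Volunteer Time Off — status part-time ✓; service 46 months ≥ 3 years (≈1095 days) ✓; site Austin ✗ (not Reno, Newark, or Dayton) → not eligible.
Meal Allowance — status part-time ✗ (requires temporary) → not eligible.
Fitness Allowance — status part-time ✗ (requires full-time or temporary) → not eligible.
Childcare Subsidy — status part-time ✓; service 46 months ≥ 1 year (≈365 days) ✓; 32 hrs/wk ≥ 32 ✓ → eligible.
Supplemental Life Insurance — status part-time ✗ (requires full-time or temporary) → not eligible.
Equity Grant Program — status part-time ✓ (not excluded); service 46 months ≥ 120 days ✓; age 20 < 21 ✗ → not eligible.
Identity Protection Plan — status part-time ✗ (requires full-time or temporary) → not eligible.

Childcare Subsidy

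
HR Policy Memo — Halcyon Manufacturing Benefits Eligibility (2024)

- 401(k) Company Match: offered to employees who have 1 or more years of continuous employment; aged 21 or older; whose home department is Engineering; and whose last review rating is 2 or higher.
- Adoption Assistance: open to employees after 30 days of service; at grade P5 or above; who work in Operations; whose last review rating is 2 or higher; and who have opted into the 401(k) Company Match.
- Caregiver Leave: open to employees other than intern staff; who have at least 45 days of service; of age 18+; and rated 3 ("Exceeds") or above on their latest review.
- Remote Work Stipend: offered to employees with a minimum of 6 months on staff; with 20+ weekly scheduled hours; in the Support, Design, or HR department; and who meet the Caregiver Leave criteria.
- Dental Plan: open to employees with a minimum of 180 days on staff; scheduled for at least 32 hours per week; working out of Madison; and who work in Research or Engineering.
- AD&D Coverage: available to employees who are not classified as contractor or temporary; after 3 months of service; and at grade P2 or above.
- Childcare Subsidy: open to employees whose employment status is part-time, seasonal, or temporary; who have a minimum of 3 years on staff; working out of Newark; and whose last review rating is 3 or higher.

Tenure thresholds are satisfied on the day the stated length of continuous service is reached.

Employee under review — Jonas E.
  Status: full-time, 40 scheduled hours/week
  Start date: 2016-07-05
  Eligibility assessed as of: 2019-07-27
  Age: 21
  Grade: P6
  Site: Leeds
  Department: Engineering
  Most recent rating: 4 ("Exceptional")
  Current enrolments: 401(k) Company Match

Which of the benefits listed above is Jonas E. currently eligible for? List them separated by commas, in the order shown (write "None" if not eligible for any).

Service from 2016-07-05 to 2019-07-27: 1117 days.
401(k) Company Match — service 1117 days ≥ 1 year (≈365 days) ✓; age 21 ≥ 21 ✓; dept Engineering ✓; rating 4 ≥ 2 ✓ → eligible.
Adoption Assistance — service 1117 days ≥ 30 days ✓; grade P6 ≥ P5 ✓; dept Engineering ✗ → not eligible.
Caregiver Leave — status full-time ✓ (not excluded); service 1117 days ≥ 45 days ✓; age 21 ≥ 18 ✓; rating 4 ≥ 3 ✓ → eligible.
Remote Work Stipend — service 1117 days ≥ 6 months (≈180 days) ✓; 40 hrs/wk ≥ 20 ✓; dept Engineering ✗ → not eligible.
Dental Plan — service 1117 days ≥ 180 days ✓; 40 hrs/wk ≥ 32 ✓; site Leeds ✗ (not Madison) → not eligible.
AD&D Coverage — status full-time ✓ (not excluded); service 1117 days ≥ 3 months (≈90 days) ✓; grade P6 ≥ P2 ✓ → eligible.
Childcare Subsidy — status full-time ✗ (requires part-time, seasonal, or temporary) → not eligible.

401(k) Company Match, Caregiver Leave, AD&D Coverage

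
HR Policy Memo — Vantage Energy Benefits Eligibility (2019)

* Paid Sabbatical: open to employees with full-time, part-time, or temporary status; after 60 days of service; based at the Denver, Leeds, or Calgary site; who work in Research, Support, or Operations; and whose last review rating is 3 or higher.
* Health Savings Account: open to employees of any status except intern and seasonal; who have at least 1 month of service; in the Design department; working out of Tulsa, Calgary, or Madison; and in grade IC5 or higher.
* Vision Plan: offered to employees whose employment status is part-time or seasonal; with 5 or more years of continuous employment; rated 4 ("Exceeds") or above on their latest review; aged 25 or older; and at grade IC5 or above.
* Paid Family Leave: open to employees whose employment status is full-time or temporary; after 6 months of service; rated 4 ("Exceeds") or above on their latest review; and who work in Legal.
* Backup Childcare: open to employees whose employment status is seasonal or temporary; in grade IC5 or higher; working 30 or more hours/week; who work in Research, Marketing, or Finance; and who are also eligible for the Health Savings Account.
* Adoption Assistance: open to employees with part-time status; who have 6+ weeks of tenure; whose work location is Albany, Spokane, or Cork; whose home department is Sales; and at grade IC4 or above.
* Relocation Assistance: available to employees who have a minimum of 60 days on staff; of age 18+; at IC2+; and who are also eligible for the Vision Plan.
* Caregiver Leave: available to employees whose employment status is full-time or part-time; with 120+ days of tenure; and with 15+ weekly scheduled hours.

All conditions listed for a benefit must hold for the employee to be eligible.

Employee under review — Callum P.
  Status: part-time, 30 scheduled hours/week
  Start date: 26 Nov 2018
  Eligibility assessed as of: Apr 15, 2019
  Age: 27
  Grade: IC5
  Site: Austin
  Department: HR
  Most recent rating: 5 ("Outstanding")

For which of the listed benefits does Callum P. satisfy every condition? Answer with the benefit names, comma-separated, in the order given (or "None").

Service from 26 Nov 2018 to Apr 15, 2019: 140 days.
Paid Sabbatical — status part-time ✓; service 140 days ≥ 60 days ✓; site Austin ✗ (not Denver, Leeds, or Calgary) → not eligible.
Health Savings Account — status part-time ✓ (not excluded); service 140 days ≥ 1 month (≈30 days) ✓; dept HR ✗ → not eligible.
Vision Plan — status part-time ✓; service 140 days < 5 years (≈1825 days) ✗ → not eligible.
Paid Family Leave — status part-time ✗ (requires full-time or temporary) → not eligible.
Backup Childcare — status part-time ✗ (requires seasonal or temporary) → not eligible.
Adoption Assistance — status part-time ✓; service 140 days ≥ 6 weeks (≈42 days) ✓; site Austin ✗ (not Albany, Spokane, or Cork) → not eligible.
Relocation Assistance — service 140 days ≥ 60 days ✓; age 27 ≥ 18 ✓; grade IC5 ≥ IC2 ✓; not eligible for Vision Plan ✗ → not eligible.
Caregiver Leave — status part-time ✓; service 140 days ≥ 120 days ✓; 30 hrs/wk ≥ 15 ✓ → eligible.

Caregiver Leave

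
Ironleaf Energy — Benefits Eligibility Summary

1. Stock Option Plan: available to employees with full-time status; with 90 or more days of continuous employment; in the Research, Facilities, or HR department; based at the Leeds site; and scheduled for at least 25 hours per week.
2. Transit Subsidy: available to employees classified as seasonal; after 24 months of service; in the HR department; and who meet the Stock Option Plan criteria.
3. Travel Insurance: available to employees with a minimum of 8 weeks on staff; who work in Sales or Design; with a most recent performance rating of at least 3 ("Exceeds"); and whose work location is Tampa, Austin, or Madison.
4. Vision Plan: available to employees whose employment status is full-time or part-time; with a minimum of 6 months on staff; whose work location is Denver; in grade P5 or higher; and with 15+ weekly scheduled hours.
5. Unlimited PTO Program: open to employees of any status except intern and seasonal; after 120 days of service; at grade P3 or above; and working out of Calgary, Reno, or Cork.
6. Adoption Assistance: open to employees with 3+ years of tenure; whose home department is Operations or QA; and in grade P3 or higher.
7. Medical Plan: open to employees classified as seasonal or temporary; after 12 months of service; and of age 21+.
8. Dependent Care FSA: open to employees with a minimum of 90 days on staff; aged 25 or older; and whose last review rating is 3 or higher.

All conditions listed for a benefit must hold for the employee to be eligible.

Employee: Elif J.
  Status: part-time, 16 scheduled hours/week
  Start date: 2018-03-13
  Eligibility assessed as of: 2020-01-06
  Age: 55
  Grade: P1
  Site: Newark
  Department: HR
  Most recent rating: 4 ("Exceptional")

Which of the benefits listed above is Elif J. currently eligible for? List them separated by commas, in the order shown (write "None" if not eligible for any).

Dependent Care FSA

Service from 2018-03-13 to 2020-01-06: 664 days.
Stock Option Plan — status part-time ✗ (requires full-time) → not eligible.
Transit Subsidy — status part-time ✗ (requires seasonal) → not eligible.
Travel Insurance — service 664 days ≥ 8 weeks (≈56 days) ✓; dept HR ✗ → not eligible.
Vision Plan — status part-time ✓; service 664 days ≥ 6 months (≈180 days) ✓; site Newark ✗ (not Denver) → not eligible.
Unlimited PTO Program — status part-time ✓ (not excluded); service 664 days ≥ 120 days ✓; grade P1 < P3 ✗ → not eligible.
Adoption Assistance — service 664 days < 3 years (≈1095 days) ✗ → not eligible.
Medical Plan — status part-time ✗ (requires seasonal or temporary) → not eligible.
Dependent Care FSA — service 664 days ≥ 90 days ✓; age 55 ≥ 25 ✓; rating 4 ≥ 3 ✓ → eligible.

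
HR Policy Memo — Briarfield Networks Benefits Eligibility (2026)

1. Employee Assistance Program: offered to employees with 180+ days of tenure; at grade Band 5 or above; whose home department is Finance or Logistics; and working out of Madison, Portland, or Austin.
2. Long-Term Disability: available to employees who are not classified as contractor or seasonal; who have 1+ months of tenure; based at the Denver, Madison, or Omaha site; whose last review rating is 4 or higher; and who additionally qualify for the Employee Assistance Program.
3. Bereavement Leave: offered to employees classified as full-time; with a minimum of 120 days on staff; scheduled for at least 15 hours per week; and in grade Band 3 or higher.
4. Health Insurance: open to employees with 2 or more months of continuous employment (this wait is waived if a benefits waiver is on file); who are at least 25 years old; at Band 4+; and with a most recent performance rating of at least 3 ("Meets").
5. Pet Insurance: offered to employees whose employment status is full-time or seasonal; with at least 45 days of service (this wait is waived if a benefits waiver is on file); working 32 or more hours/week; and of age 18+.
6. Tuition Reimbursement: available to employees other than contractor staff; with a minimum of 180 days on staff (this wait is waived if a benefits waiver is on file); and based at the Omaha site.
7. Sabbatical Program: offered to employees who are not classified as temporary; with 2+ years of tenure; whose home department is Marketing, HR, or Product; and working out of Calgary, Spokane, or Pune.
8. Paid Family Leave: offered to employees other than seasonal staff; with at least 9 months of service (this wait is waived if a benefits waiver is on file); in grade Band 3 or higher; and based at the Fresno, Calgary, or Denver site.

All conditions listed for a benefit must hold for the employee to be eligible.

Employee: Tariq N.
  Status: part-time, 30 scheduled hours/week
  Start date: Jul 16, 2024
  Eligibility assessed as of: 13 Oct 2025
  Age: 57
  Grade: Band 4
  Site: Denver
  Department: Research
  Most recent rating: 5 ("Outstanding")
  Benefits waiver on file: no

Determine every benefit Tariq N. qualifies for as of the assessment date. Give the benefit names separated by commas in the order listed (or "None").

Health Insurance, Paid Family Leave

Service from Jul 16, 2024 to 13 Oct 2025: 454 days.
Employee Assistance Program — service 454 days ≥ 180 days ✓; grade Band 4 < Band 5 ✗ → not eligible.
Long-Term Disability — status part-time ✓ (not excluded); service 454 days ≥ 1 month (≈30 days) ✓; site Denver ✓; rating 5 ≥ 4 ✓; not eligible for Employee Assistance Program ✗ → not eligible.
Bereavement Leave — status part-time ✗ (requires full-time) → not eligible.
Health Insurance — no waiver, service 454 days ≥ 2 months (≈60 days) ✓; age 57 ≥ 25 ✓; grade Band 4 ≥ Band 4 ✓; rating 5 ≥ 3 ✓ → eligible.
Pet Insurance — status part-time ✗ (requires full-time or seasonal) → not eligible.
Tuition Reimbursement — status part-time ✓ (not excluded); no waiver, service 454 days ≥ 180 days ✓; site Denver ✗ (not Omaha) → not eligible.
Sabbatical Program — status part-time ✓ (not excluded); service 454 days < 2 years (≈730 days) ✗ → not eligible.
Paid Family Leave — status part-time ✓ (not excluded); no waiver, service 454 days ≥ 9 months (≈270 days) ✓; grade Band 4 ≥ Band 3 ✓; site Denver ✓ → eligible.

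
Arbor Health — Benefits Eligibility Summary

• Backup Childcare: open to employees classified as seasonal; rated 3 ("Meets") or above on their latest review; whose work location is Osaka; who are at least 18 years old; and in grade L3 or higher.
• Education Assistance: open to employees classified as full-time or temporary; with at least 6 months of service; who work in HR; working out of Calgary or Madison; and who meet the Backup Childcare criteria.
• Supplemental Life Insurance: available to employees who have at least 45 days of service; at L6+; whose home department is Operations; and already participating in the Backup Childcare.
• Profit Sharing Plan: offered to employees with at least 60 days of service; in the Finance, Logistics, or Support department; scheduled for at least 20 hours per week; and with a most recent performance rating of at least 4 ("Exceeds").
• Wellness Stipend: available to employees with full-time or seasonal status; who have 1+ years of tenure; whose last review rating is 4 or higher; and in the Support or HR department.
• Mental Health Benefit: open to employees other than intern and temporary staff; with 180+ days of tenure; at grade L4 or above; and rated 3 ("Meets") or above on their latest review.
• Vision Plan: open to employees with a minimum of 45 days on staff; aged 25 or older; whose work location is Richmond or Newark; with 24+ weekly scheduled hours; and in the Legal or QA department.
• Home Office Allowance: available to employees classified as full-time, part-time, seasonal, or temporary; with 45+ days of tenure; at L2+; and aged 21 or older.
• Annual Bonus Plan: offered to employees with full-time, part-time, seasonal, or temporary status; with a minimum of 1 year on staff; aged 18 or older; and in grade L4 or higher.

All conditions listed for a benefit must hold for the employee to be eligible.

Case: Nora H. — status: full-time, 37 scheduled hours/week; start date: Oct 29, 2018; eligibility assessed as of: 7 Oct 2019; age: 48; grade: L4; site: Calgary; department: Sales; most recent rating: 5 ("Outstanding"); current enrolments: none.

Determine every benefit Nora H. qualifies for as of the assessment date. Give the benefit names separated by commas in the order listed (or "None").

Mental Health Benefit, Home Office Allowance

Service from Oct 29, 2018 to 7 Oct 2019: 343 days.
Backup Childcare — status full-time ✗ (requires seasonal) → not eligible.
Education Assistance — status full-time ✓; service 343 days ≥ 6 months (≈180 days) ✓; dept Sales ✗ → not eligible.
Supplemental Life Insurance — service 343 days ≥ 45 days ✓; grade L4 < L6 ✗ → not eligible.
Profit Sharing Plan — service 343 days ≥ 60 days ✓; dept Sales ✗ → not eligible.
Wellness Stipend — status full-time ✓; service 343 days < 1 year (≈365 days) ✗ → not eligible.
Mental Health Benefit — status full-time ✓ (not excluded); service 343 days ≥ 180 days ✓; grade L4 ≥ L4 ✓; rating 5 ≥ 3 ✓ → eligible.
Vision Plan — service 343 days ≥ 45 days ✓; age 48 ≥ 25 ✓; site Calgary ✗ (not Richmond or Newark) → not eligible.
Home Office Allowance — status full-time ✓; service 343 days ≥ 45 days ✓; grade L4 ≥ L2 ✓; age 48 ≥ 21 ✓ → eligible.
Annual Bonus Plan — status full-time ✓; service 343 days < 1 year (≈365 days) ✗ → not eligible.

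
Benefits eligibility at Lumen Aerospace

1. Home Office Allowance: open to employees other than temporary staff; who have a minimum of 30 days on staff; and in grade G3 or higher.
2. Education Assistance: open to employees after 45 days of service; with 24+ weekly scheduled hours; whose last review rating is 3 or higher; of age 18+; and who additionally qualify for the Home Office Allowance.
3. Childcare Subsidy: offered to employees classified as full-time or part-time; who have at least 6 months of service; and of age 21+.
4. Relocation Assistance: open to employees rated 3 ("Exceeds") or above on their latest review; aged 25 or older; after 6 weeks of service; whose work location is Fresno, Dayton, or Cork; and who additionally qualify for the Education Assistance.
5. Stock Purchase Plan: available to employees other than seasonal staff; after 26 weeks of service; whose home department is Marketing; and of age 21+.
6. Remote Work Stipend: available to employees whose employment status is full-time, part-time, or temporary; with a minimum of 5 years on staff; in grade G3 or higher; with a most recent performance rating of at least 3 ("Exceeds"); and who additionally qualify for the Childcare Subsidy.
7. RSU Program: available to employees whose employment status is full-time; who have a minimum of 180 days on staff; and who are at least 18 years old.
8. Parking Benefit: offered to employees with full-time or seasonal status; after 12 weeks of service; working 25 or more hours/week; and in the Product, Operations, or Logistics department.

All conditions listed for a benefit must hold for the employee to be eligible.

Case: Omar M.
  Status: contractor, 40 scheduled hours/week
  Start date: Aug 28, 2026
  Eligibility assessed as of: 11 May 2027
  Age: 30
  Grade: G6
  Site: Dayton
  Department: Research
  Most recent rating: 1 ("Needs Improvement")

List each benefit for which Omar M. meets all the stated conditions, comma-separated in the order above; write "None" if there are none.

Service from Aug 28, 2026 to 11 May 2027: 256 days.
Home Office Allowance — status contractor ✓ (not excluded); service 256 days ≥ 30 days ✓; grade G6 ≥ G3 ✓ → eligible.
Education Assistance — service 256 days ≥ 45 days ✓; 40 hrs/wk ≥ 24 ✓; rating 1 < 3 ✗ → not eligible.
Childcare Subsidy — status contractor ✗ (requires full-time or part-time) → not eligible.
Relocation Assistance — rating 1 < 3 ✗ → not eligible.
Stock Purchase Plan — status contractor ✓ (not excluded); service 256 days ≥ 26 weeks (≈182 days) ✓; dept Research ✗ → not eligible.
Remote Work Stipend — status contractor ✗ (requires full-time, part-time, or temporary) → not eligible.
RSU Program — status contractor ✗ (requires full-time) → not eligible.
Parking Benefit — status contractor ✗ (requires full-time or seasonal) → not eligible.

Home Office Allowance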